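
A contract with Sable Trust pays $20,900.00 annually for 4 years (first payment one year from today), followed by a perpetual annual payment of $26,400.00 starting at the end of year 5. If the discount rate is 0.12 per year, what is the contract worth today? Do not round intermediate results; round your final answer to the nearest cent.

PV of 4-year annuity: $20,900.00 × [1 − (1+0.12)^−4] / 0.12 = 63480.60134
Perpetuity value at year 4: $26,400.00 / 0.12 = 220000.00000
PV of perpetuity: 220000.00000 / (1+0.12)^4 = 139813.97725
Total PV = 63480.60134 + 139813.97725 = 203294.57859

$203294.58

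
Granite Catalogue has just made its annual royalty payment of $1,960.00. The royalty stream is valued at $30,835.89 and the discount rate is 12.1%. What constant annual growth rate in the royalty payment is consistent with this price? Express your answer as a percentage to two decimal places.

P = D₀(1+g)/(r−g) ⇒ P(r−g) = D₀(1+g) ⇒ g(P+D₀) = P·r − D₀
g = (P·r − D₀)/(P + D₀) = ($30,835.89×0.121 − $1,960.00) / ($30,835.89 + $1,960.00) = 0.054005

5.40%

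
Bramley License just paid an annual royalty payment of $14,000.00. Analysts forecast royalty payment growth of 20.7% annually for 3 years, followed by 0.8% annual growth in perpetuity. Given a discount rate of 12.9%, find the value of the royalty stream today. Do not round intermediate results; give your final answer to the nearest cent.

D_1 = 16898.00000
D_2 = 20395.88600
D_3 = 24617.83440
Terminal value at year 3: TV = D_3×(1+g_2)/(r−g_2) = 24814.77708/0.121 = 205080.80229
P_0 = D_1/(1+r)^1 + D_2/(1+r)^2 + D_3/(1+r)^3 + TV/(1+r)^3
    = 14967.22764 + 16001.27879 + 17106.77015 + 142509.29184 = 190584.56842

$190584.57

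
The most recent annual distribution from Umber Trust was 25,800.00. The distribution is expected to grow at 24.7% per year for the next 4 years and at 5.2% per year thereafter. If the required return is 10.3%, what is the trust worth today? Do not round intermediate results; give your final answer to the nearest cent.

D_1 = 32172.60000
D_2 = 40119.23220
D_3 = 50028.68255
D_4 = 62385.76714
Terminal value at year 4: TV = D_4×(1+g_2)/(r−g_2) = 65629.82704/0.051 = 1286859.35364
P_0 = D_1/(1+r)^1 + D_2/(1+r)^2 + D_3/(1+r)^3 + D_4/(1+r)^4 + TV/(1+r)^4
    = 29168.26836 + 32976.27438 + 37281.42716 + 42148.63070 + 869418.81372 = 1010993.41432

1010993.41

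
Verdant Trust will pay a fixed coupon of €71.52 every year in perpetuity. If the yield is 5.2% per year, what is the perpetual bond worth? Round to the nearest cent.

Level perpetuity: PV = C / r = €71.52 / 0.052 = €1,375.38

€1375.38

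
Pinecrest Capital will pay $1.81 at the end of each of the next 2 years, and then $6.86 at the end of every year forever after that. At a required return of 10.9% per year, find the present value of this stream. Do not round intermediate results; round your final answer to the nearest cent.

PV of 2-year annuity: $1.81 × [1 − (1+0.109)^−2] / 0.109 = 3.10379
Perpetuity value at year 2: $6.86 / 0.109 = 62.93578
PV of perpetuity: 62.93578 / (1+0.109)^2 = 51.17225
Total PV = 3.10379 + 51.17225 = 54.27604

$54.28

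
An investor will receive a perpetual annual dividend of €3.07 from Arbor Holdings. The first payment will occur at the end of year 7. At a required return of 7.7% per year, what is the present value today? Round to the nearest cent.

Value at end of year 6: C / r = €3.07 / 0.077 = €39.8701
Discount to today: PV = €39.8701 / (1 + 0.077)^6 = €39.8701 / 1.560609 = €25.55

€25.55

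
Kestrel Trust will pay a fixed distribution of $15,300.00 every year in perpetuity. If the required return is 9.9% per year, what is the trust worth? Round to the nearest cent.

Level perpetuity: PV = C / r = $15,300.00 / 0.099 = $154,545.45

$154545.45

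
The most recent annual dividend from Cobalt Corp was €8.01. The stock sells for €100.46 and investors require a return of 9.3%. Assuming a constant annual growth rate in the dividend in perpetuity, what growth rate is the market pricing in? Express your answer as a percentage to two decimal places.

1.23%

P = D₀(1+g)/(r−g) ⇒ P(r−g) = D₀(1+g) ⇒ g(P+D₀) = P·r − D₀
g = (P·r − D₀)/(P + D₀) = (€100.46×0.093 − €8.01) / (€100.46 + €8.01) = 0.012287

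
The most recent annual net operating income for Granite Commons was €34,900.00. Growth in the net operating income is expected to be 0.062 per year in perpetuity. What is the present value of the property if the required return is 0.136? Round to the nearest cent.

€500862.16

D₁ = D₀ × (1 + g) = €34,900.00 × 1.062 = €37,063.8000
Growing perpetuity: P = D₁ / (r − g) = €37,063.8000 / (0.136 − 0.062) = €500,862.16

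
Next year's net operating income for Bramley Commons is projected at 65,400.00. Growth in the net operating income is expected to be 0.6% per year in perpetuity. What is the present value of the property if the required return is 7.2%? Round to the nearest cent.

990909.09

Growing perpetuity: P = D₁ / (r − g) = 65,400.0000 / (0.072 − 0.006) = 990,909.09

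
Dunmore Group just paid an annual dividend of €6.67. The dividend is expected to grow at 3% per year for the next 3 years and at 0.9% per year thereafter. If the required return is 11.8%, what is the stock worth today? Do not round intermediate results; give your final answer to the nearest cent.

€65.30

D_1 = 6.87010
D_2 = 7.07620
D_3 = 7.28849
Terminal value at year 3: TV = D_3×(1+g_2)/(r−g_2) = 7.35409/0.109 = 67.46867
P_0 = D_1/(1+r)^1 + D_2/(1+r)^2 + D_3/(1+r)^3 + TV/(1+r)^3
    = 6.14499 + 5.66131 + 5.21569 + 48.28106 = 65.30305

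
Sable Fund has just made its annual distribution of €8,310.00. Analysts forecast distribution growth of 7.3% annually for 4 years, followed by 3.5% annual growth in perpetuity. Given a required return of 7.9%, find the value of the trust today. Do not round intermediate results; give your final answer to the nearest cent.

€223942.57

D_1 = 8916.63000
D_2 = 9567.54399
D_3 = 10265.97470
D_4 = 11015.39085
Terminal value at year 4: TV = D_4×(1+g_2)/(r−g_2) = 11400.92953/0.044 = 259112.03487
P_0 = D_1/(1+r)^1 + D_2/(1+r)^2 + D_3/(1+r)^3 + D_4/(1+r)^4 + TV/(1+r)^4
    = 8263.79055 + 8217.83805 + 8172.14108 + 8126.69822 + 191162.10591 = 223942.57381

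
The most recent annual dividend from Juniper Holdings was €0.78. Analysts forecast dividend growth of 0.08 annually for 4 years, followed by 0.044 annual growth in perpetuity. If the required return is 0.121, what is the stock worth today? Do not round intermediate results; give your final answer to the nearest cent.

D_1 = 0.84240
D_2 = 0.90979
D_3 = 0.98258
D_4 = 1.06118
Terminal value at year 4: TV = D_4×(1+g_2)/(r−g_2) = 1.10787/0.077 = 14.38797
P_0 = D_1/(1+r)^1 + D_2/(1+r)^2 + D_3/(1+r)^3 + D_4/(1+r)^4 + TV/(1+r)^4
    = 0.75147 + 0.72399 + 0.69751 + 0.67200 + 9.11123 = 11.95619

€11.96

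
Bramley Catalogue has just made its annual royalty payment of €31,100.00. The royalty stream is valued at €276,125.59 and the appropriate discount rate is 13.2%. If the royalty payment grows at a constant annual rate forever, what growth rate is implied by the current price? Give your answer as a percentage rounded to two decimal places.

P = D₀(1+g)/(r−g) ⇒ P(r−g) = D₀(1+g) ⇒ g(P+D₀) = P·r − D₀
g = (P·r − D₀)/(P + D₀) = (€276,125.59×0.132 − €31,100.00) / (€276,125.59 + €31,100.00) = 0.017409

1.74%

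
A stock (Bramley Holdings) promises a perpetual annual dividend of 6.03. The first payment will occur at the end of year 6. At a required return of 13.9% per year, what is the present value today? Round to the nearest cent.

22.63

Value at end of year 5: C / r = 6.03 / 0.139 = 43.3813
Discount to today: PV = 43.3813 / (1 + 0.139)^5 = 43.3813 / 1.916985 = 22.63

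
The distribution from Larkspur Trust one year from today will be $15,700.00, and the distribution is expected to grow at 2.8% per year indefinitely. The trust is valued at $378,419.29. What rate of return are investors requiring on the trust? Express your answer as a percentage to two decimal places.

6.95%

P = D₁/(r − g) ⇒ r = D₁/P + g = $15,700.0000/$378,419.29 + 0.028 = 0.041488 + 0.028 = 0.069488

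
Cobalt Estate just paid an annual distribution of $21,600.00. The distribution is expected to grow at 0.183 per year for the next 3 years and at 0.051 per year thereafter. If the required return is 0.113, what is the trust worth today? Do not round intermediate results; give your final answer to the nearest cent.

D_1 = 25552.80000
D_2 = 30228.96240
D_3 = 35760.86252
Terminal value at year 3: TV = D_3×(1+g_2)/(r−g_2) = 37584.66651/0.062 = 606204.29851
P_0 = D_1/(1+r)^1 + D_2/(1+r)^2 + D_3/(1+r)^3 + TV/(1+r)^3
    = 22958.49057 + 24402.42079 + 25937.16424 + 439676.76794 = 512974.84353

$512974.84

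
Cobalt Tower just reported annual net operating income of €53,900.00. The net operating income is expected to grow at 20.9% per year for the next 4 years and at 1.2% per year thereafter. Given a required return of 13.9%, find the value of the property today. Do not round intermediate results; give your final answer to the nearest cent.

D_1 = 65165.10000
D_2 = 78784.60590
D_3 = 95250.58853
D_4 = 115157.96154
Terminal value at year 4: TV = D_4×(1+g_2)/(r−g_2) = 116539.85707/0.127 = 917636.66988
P_0 = D_1/(1+r)^1 + D_2/(1+r)^2 + D_3/(1+r)^3 + D_4/(1+r)^4 + TV/(1+r)^4
    = 57212.55487 + 60728.69082 + 64460.91940 + 68422.52112 + 545225.12893 = 796049.81514

€796049.82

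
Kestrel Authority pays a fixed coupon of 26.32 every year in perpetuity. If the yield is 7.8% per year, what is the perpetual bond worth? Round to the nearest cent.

Level perpetuity: PV = C / r = 26.32 / 0.078 = 337.44

337.44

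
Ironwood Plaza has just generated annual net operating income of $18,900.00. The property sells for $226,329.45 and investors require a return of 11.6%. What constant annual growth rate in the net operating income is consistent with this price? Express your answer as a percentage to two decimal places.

P = D₀(1+g)/(r−g) ⇒ P(r−g) = D₀(1+g) ⇒ g(P+D₀) = P·r − D₀
g = (P·r − D₀)/(P + D₀) = ($226,329.45×0.116 − $18,900.00) / ($226,329.45 + $18,900.00) = 0.029989

3.00%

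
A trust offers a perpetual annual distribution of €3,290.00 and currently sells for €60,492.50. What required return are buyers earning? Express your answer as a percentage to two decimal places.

5.44%

P = C/r ⇒ r = C/P = €3,290.00/€60,492.50 = 0.054387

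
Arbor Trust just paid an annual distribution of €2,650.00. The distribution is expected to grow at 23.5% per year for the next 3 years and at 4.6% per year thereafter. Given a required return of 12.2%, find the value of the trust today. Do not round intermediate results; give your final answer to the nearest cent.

€58300.74

D_1 = 3272.75000
D_2 = 4041.84625
D_3 = 4991.68012
Terminal value at year 3: TV = D_3×(1+g_2)/(r−g_2) = 5221.29740/0.076 = 68701.28163
P_0 = D_1/(1+r)^1 + D_2/(1+r)^2 + D_3/(1+r)^3 + TV/(1+r)^3
    = 2916.88948 + 3210.65821 + 3534.01327 + 48639.18264 = 58300.74361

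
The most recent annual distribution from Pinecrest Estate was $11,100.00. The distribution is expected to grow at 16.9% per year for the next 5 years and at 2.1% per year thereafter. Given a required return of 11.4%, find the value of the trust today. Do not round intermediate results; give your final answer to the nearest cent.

$219346.45

D_1 = 12975.90000
D_2 = 15168.82710
D_3 = 17732.35888
D_4 = 20729.12753
D_5 = 24232.35008
Terminal value at year 5: TV = D_5×(1+g_2)/(r−g_2) = 24741.22944/0.093 = 266034.72511
P_0 = D_1/(1+r)^1 + D_2/(1+r)^2 + D_3/(1+r)^3 + D_4/(1+r)^4 + D_5/(1+r)^5 + TV/(1+r)^5
    = 11648.02513 + 12223.10717 + 12826.58194 + 13459.85124 + 14124.38609 + 155064.49672 = 219346.44829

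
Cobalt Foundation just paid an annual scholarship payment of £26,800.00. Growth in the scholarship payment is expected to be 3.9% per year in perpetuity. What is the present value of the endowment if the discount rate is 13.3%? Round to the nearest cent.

D₁ = D₀ × (1 + g) = £26,800.00 × 1.039 = £27,845.2000
Growing perpetuity: P = D₁ / (r − g) = £27,845.2000 / (0.133 − 0.039) = £296,225.53

£296225.53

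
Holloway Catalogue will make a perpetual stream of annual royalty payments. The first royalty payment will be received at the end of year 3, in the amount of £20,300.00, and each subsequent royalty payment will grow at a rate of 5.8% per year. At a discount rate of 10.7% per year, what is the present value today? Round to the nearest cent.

Value at end of year 2: C₁ / (r − g) = £20,300.00 / (0.107 − 0.058) = £414,285.7143
Discount to today: PV = £414,285.7143 / (1 + 0.107)^2 = £414,285.7143 / 1.225449 = £338,068.51

£338068.51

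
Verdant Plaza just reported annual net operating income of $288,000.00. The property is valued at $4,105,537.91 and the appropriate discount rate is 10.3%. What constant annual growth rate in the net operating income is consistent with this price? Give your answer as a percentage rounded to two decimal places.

3.07%

P = D₀(1+g)/(r−g) ⇒ P(r−g) = D₀(1+g) ⇒ g(P+D₀) = P·r − D₀
g = (P·r − D₀)/(P + D₀) = ($4,105,537.91×0.103 − $288,000.00) / ($4,105,537.91 + $288,000.00) = 0.030697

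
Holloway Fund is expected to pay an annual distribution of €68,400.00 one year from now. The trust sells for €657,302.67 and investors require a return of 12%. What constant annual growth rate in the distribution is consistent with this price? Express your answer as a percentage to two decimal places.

P = D₁/(r−g) ⇒ g = r − D₁/P = 0.12 − €68,400.00/€657,302.67 = 0.015938

1.59%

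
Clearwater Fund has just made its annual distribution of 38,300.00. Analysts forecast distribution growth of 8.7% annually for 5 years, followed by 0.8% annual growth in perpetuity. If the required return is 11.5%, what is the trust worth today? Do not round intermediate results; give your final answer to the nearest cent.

D_1 = 41632.10000
D_2 = 45254.09270
D_3 = 49191.19876
D_4 = 53470.83306
D_5 = 58122.79553
Terminal value at year 5: TV = D_5×(1+g_2)/(r−g_2) = 58587.77790/0.107 = 547549.32615
P_0 = D_1/(1+r)^1 + D_2/(1+r)^2 + D_3/(1+r)^3 + D_4/(1+r)^4 + D_5/(1+r)^5 + TV/(1+r)^5
    = 37338.20628 + 36400.56522 + 35486.47031 + 34595.33025 + 33726.56859 + 317723.18825 = 495270.32891

495270.33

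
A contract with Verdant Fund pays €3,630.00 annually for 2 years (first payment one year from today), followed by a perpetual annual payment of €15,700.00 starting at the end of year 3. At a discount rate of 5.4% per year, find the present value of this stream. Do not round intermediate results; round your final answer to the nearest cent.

PV of 2-year annuity: €3,630.00 × [1 − (1+0.054)^−2] / 0.054 = 6711.59656
Perpetuity value at year 2: €15,700.00 / 0.054 = 290740.74074
PV of perpetuity: 290740.74074 / (1+0.054)^2 = 261712.62340
Total PV = 6711.59656 + 261712.62340 = 268424.21996

€268424.22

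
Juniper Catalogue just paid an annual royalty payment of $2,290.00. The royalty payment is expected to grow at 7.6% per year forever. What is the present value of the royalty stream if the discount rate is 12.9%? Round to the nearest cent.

$46491.32

D₁ = D₀ × (1 + g) = $2,290.00 × 1.076 = $2,464.0400
Growing perpetuity: P = D₁ / (r − g) = $2,464.0400 / (0.129 − 0.076) = $46,491.32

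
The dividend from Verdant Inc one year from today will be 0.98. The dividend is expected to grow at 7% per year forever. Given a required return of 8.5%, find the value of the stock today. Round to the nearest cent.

65.33

Growing perpetuity: P = D₁ / (r − g) = 0.9800 / (0.085 − 0.07) = 65.33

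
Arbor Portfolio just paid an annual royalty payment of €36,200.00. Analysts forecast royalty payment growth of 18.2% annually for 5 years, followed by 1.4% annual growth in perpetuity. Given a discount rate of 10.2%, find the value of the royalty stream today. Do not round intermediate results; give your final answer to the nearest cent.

€816614.34

D_1 = 42788.40000
D_2 = 50575.88880
D_3 = 59780.70056
D_4 = 70660.78806
D_5 = 83521.05149
Terminal value at year 5: TV = D_5×(1+g_2)/(r−g_2) = 84690.34621/0.088 = 962390.29787
P_0 = D_1/(1+r)^1 + D_2/(1+r)^2 + D_3/(1+r)^3 + D_4/(1+r)^4 + D_5/(1+r)^5 + TV/(1+r)^5
    = 38827.94918 + 41646.67508 + 44670.02717 + 47912.86036 + 51391.10793 + 592165.72096 = 816614.34069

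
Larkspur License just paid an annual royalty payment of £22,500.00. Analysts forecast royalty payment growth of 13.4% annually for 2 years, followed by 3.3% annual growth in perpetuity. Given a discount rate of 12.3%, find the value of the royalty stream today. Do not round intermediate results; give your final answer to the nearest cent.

D_1 = 25515.00000
D_2 = 28934.01000
Terminal value at year 2: TV = D_2×(1+g_2)/(r−g_2) = 29888.83233/0.09 = 332098.13700
P_0 = D_1/(1+r)^1 + D_2/(1+r)^2 + TV/(1+r)^2
    = 22720.39181 + 22942.94240 + 263333.99438 = 308997.32858

£308997.33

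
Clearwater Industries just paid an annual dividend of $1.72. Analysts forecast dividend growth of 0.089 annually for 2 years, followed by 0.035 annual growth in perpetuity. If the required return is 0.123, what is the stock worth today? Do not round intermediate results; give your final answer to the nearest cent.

D_1 = 1.87308
D_2 = 2.03978
Terminal value at year 2: TV = D_2×(1+g_2)/(r−g_2) = 2.11118/0.088 = 23.99064
P_0 = D_1/(1+r)^1 + D_2/(1+r)^2 + TV/(1+r)^2
    = 1.66793 + 1.61743 + 19.02315 = 22.30850

$22.31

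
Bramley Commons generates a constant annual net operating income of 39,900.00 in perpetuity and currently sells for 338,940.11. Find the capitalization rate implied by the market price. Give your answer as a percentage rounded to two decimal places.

P = C/r ⇒ r = C/P = 39,900.00/338,940.11 = 0.117720

11.77%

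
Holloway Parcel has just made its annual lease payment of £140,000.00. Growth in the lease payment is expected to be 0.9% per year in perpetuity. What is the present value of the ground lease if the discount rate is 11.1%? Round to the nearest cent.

£1384901.96

D₁ = D₀ × (1 + g) = £140,000.00 × 1.009 = £141,260.0000
Growing perpetuity: P = D₁ / (r − g) = £141,260.0000 / (0.111 − 0.009) = £1,384,901.96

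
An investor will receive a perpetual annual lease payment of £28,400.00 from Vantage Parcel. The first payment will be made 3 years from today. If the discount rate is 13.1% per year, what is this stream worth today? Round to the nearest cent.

Value at end of year 2: C / r = £28,400.00 / 0.131 = £216,793.8931
Discount to today: PV = £216,793.8931 / (1 + 0.131)^2 = £216,793.8931 / 1.279161 = £169,481.32

£169481.32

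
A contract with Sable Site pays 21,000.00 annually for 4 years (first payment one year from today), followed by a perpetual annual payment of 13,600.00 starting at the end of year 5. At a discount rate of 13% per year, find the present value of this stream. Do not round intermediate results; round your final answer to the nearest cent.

126626.47

PV of 4-year annuity: 21,000.00 × [1 − (1+0.13)^−4] / 0.13 = 62463.89784
Perpetuity value at year 4: 13,600.00 / 0.13 = 104615.38462
PV of perpetuity: 104615.38462 / (1+0.13)^4 = 64162.57459
Total PV = 62463.89784 + 64162.57459 = 126626.47242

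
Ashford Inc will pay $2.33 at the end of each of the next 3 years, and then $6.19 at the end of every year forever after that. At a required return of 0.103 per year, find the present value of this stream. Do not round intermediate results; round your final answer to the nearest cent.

$50.55

PV of 3-year annuity: $2.33 × [1 − (1+0.103)^−3] / 0.103 = 5.76390
Perpetuity value at year 3: $6.19 / 0.103 = 60.09709
PV of perpetuity: 60.09709 / (1+0.103)^3 = 44.78441
Total PV = 5.76390 + 44.78441 = 50.54831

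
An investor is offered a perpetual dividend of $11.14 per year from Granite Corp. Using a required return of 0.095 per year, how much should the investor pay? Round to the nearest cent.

$117.26

Level perpetuity: PV = C / r = $11.14 / 0.095 = $117.26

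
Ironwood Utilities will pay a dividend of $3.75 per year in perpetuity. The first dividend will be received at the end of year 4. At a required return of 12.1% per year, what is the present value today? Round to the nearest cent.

Value at end of year 3: C / r = $3.75 / 0.121 = $30.9917
Discount to today: PV = $30.9917 / (1 + 0.121)^3 = $30.9917 / 1.408695 = $22.00

$22.00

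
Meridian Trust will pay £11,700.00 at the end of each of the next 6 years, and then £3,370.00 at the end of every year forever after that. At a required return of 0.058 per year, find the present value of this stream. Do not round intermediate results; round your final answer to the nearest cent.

£99323.42

PV of 6-year annuity: £11,700.00 × [1 − (1+0.058)^−6] / 0.058 = 57895.99865
Perpetuity value at year 6: £3,370.00 / 0.058 = 58103.44828
PV of perpetuity: 58103.44828 / (1+0.058)^6 = 41427.42132
Total PV = 57895.99865 + 41427.42132 = 99323.41996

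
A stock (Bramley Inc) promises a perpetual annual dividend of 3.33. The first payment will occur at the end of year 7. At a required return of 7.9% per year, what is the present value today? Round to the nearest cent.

Value at end of year 6: C / r = 3.33 / 0.079 = 42.1519
Discount to today: PV = 42.1519 / (1 + 0.079)^6 = 42.1519 / 1.578079 = 26.71

26.71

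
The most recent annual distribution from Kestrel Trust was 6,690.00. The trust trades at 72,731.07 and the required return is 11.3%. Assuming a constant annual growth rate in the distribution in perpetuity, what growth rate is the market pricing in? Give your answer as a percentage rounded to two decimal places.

1.92%

P = D₀(1+g)/(r−g) ⇒ P(r−g) = D₀(1+g) ⇒ g(P+D₀) = P·r − D₀
g = (P·r − D₀)/(P + D₀) = (72,731.07×0.113 − 6,690.00) / (72,731.07 + 6,690.00) = 0.019247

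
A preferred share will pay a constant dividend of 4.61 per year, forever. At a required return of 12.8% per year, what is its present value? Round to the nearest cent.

36.02

Level perpetuity: PV = C / r = 4.61 / 0.128 = 36.02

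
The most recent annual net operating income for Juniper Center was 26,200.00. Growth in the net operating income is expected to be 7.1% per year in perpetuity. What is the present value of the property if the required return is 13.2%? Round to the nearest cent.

460003.28

D₁ = D₀ × (1 + g) = 26,200.00 × 1.071 = 28,060.2000
Growing perpetuity: P = D₁ / (r − g) = 28,060.2000 / (0.132 − 0.071) = 460,003.28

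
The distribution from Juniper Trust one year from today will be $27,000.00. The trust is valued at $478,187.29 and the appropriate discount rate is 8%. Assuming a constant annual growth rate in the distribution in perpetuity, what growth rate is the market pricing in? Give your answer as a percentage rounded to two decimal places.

P = D₁/(r−g) ⇒ g = r − D₁/P = 0.08 − $27,000.00/$478,187.29 = 0.023537

2.35%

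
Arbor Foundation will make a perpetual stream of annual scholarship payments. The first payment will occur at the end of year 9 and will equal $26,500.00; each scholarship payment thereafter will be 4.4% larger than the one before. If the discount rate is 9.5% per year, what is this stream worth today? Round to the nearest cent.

Value at end of year 8: C₁ / (r − g) = $26,500.00 / (0.095 − 0.044) = $519,607.8431
Discount to today: PV = $519,607.8431 / (1 + 0.095)^8 = $519,607.8431 / 2.066869 = $251,398.54

$251398.54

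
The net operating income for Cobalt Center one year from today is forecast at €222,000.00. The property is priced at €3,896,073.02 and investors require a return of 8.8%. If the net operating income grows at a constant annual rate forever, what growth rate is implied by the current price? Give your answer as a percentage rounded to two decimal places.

P = D₁/(r−g) ⇒ g = r − D₁/P = 0.088 − €222,000.00/€3,896,073.02 = 0.031020

3.10%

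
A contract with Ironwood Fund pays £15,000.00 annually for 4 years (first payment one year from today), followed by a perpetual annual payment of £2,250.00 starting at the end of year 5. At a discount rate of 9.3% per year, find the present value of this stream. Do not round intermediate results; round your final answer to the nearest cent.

£65229.44

PV of 4-year annuity: £15,000.00 × [1 − (1+0.093)^−4] / 0.093 = 48277.51540
Perpetuity value at year 4: £2,250.00 / 0.093 = 24193.54839
PV of perpetuity: 24193.54839 / (1+0.093)^4 = 16951.92108
Total PV = 48277.51540 + 16951.92108 = 65229.43648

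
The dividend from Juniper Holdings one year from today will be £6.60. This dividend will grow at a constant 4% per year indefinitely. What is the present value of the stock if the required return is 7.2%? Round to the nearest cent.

Growing perpetuity: P = D₁ / (r − g) = £6.6000 / (0.072 − 0.04) = £206.25

£206.25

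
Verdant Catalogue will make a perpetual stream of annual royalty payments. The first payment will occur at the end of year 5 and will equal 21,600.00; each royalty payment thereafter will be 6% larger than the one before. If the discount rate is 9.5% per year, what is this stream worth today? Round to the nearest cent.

Value at end of year 4: C₁ / (r − g) = 21,600.00 / (0.095 − 0.06) = 617,142.8571
Discount to today: PV = 617,142.8571 / (1 + 0.095)^4 = 617,142.8571 / 1.437661 = 429,268.71

429268.71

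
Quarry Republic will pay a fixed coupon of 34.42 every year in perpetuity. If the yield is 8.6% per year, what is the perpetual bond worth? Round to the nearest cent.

400.23

Level perpetuity: PV = C / r = 34.42 / 0.086 = 400.23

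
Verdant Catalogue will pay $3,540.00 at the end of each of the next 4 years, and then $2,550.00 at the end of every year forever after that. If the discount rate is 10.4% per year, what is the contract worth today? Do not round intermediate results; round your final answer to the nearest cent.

$27630.42

PV of 4-year annuity: $3,540.00 × [1 − (1+0.104)^−4] / 0.104 = 11124.84562
Perpetuity value at year 4: $2,550.00 / 0.104 = 24519.23077
PV of perpetuity: 24519.23077 / (1+0.104)^4 = 16505.57079
Total PV = 11124.84562 + 16505.57079 = 27630.41641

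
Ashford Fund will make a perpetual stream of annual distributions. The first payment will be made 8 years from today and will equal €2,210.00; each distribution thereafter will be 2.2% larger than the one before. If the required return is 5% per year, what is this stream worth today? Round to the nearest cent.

€56093.06

Value at end of year 7: C₁ / (r − g) = €2,210.00 / (0.05 − 0.022) = €78,928.5714
Discount to today: PV = €78,928.5714 / (1 + 0.05)^7 = €78,928.5714 / 1.407100 = €56,093.06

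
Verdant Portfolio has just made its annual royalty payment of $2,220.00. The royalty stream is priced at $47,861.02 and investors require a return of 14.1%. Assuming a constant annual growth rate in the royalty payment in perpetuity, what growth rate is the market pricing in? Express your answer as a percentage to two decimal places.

9.04%

P = D₀(1+g)/(r−g) ⇒ P(r−g) = D₀(1+g) ⇒ g(P+D₀) = P·r − D₀
g = (P·r − D₀)/(P + D₀) = ($47,861.02×0.141 − $2,220.00) / ($47,861.02 + $2,220.00) = 0.090422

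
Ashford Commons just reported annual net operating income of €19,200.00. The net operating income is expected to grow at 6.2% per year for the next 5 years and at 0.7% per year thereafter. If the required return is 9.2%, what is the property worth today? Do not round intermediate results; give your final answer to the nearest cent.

€286260.60

D_1 = 20390.40000
D_2 = 21654.60480
D_3 = 22997.19030
D_4 = 24423.01610
D_5 = 25937.24309
Terminal value at year 5: TV = D_5×(1+g_2)/(r−g_2) = 26118.80380/0.085 = 307280.04465
P_0 = D_1/(1+r)^1 + D_2/(1+r)^2 + D_3/(1+r)^3 + D_4/(1+r)^4 + D_5/(1+r)^5 + TV/(1+r)^5
    = 18672.52747 + 18159.54595 + 17660.65732 + 17175.47443 + 16703.62074 + 197888.77744 = 286260.60335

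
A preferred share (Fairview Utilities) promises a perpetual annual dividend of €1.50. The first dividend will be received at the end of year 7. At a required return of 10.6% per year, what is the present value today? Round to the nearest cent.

€7.73

Value at end of year 6: C / r = €1.50 / 0.106 = €14.1509
Discount to today: PV = €14.1509 / (1 + 0.106)^6 = €14.1509 / 1.830336 = €7.73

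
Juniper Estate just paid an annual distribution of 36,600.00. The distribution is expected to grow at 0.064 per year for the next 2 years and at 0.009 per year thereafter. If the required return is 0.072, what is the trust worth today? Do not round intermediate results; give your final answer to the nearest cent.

D_1 = 38942.40000
D_2 = 41434.71360
Terminal value at year 2: TV = D_2×(1+g_2)/(r−g_2) = 41807.62602/0.063 = 663613.11147
P_0 = D_1/(1+r)^1 + D_2/(1+r)^2 + TV/(1+r)^2
    = 36326.86567 + 36055.76966 + 577464.62835 = 649847.26368

649847.26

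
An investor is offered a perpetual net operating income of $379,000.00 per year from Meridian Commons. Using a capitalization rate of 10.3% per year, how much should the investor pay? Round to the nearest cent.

Level perpetuity: PV = C / r = $379,000.00 / 0.103 = $3,679,611.65

$3679611.65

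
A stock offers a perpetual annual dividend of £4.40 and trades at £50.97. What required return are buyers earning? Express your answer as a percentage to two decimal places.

8.63%

P = C/r ⇒ r = C/P = £4.40/£50.97 = 0.086325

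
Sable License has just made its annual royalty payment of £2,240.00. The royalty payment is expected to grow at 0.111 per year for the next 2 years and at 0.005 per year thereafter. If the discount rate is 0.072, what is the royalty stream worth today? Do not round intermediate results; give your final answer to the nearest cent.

£40816.69

D_1 = 2488.64000
D_2 = 2764.87904
Terminal value at year 2: TV = D_2×(1+g_2)/(r−g_2) = 2778.70344/0.067 = 41473.18560
P_0 = D_1/(1+r)^1 + D_2/(1+r)^2 + TV/(1+r)^2
    = 2321.49254 + 2405.94982 + 36089.24733 = 40816.68969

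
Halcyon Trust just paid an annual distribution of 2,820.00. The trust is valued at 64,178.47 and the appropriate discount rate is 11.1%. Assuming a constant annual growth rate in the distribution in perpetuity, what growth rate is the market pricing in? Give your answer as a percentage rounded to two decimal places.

6.42%

P = D₀(1+g)/(r−g) ⇒ P(r−g) = D₀(1+g) ⇒ g(P+D₀) = P·r − D₀
g = (P·r − D₀)/(P + D₀) = (64,178.47×0.111 − 2,820.00) / (64,178.47 + 2,820.00) = 0.064237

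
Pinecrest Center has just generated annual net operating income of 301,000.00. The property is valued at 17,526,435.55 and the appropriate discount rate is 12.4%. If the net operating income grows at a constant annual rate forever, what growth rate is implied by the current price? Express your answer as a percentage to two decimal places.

P = D₀(1+g)/(r−g) ⇒ P(r−g) = D₀(1+g) ⇒ g(P+D₀) = P·r − D₀
g = (P·r − D₀)/(P + D₀) = (17,526,435.55×0.124 − 301,000.00) / (17,526,435.55 + 301,000.00) = 0.105022

10.50%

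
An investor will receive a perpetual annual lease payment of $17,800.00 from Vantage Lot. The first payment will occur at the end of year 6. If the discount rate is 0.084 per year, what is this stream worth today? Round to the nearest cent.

Value at end of year 5: C / r = $17,800.00 / 0.084 = $211,904.7619
Discount to today: PV = $211,904.7619 / (1 + 0.084)^5 = $211,904.7619 / 1.496740 = $141,577.52

$141577.52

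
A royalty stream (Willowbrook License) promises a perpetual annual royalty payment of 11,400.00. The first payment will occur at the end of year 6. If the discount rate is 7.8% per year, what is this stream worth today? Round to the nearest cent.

100396.01

Value at end of year 5: C / r = 11,400.00 / 0.078 = 146,153.8462
Discount to today: PV = 146,153.8462 / (1 + 0.078)^5 = 146,153.8462 / 1.455773 = 100,396.01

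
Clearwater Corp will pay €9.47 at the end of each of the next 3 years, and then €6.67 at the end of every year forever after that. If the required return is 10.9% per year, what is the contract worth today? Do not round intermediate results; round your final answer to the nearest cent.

PV of 3-year annuity: €9.47 × [1 − (1+0.109)^−3] / 0.109 = 23.18229
Perpetuity value at year 3: €6.67 / 0.109 = 61.19266
PV of perpetuity: 61.19266 / (1+0.109)^3 = 44.86469
Total PV = 23.18229 + 44.86469 = 68.04698

€68.05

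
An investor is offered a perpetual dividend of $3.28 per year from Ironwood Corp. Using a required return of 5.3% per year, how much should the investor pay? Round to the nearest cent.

Level perpetuity: PV = C / r = $3.28 / 0.053 = $61.89

$61.89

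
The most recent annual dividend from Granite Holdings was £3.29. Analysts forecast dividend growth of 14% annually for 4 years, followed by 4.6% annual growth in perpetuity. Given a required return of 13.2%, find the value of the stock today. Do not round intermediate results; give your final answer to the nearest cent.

D_1 = 3.75060
D_2 = 4.27568
D_3 = 4.87428
D_4 = 5.55668
Terminal value at year 4: TV = D_4×(1+g_2)/(r−g_2) = 5.81229/0.086 = 67.58472
P_0 = D_1/(1+r)^1 + D_2/(1+r)^2 + D_3/(1+r)^3 + D_4/(1+r)^4 + TV/(1+r)^4
    = 3.31325 + 3.33667 + 3.36025 + 3.38399 + 41.15881 = 54.55297

£54.55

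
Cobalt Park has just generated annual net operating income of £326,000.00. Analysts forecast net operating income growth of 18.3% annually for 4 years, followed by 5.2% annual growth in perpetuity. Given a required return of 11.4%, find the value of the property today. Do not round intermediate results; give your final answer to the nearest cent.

£8553427.32

D_1 = 385658.00000
D_2 = 456233.41400
D_3 = 539724.12876
D_4 = 638493.64433
Terminal value at year 4: TV = D_4×(1+g_2)/(r−g_2) = 671695.31383/0.062 = 10833795.38436
P_0 = D_1/(1+r)^1 + D_2/(1+r)^2 + D_3/(1+r)^3 + D_4/(1+r)^4 + TV/(1+r)^4
    = 346192.10054 + 367634.87876 + 390405.80033 + 414587.12908 + 7034607.41599 = 8553427.32470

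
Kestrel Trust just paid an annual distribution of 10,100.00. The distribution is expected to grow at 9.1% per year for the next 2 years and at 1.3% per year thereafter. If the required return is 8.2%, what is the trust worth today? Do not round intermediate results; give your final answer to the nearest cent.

171209.46

D_1 = 11019.10000
D_2 = 12021.83810
Terminal value at year 2: TV = D_2×(1+g_2)/(r−g_2) = 12178.12200/0.069 = 176494.52167
P_0 = D_1/(1+r)^1 + D_2/(1+r)^2 + TV/(1+r)^2
    = 10184.01109 + 10268.72098 + 150756.72974 = 171209.46181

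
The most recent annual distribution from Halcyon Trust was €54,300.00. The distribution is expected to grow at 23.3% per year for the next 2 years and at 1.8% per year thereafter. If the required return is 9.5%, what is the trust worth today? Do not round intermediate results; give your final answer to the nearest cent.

€1040229.96

D_1 = 66951.90000
D_2 = 82551.69270
Terminal value at year 2: TV = D_2×(1+g_2)/(r−g_2) = 84037.62317/0.077 = 1091397.70349
P_0 = D_1/(1+r)^1 + D_2/(1+r)^2 + TV/(1+r)^2
    = 61143.28767 + 68849.01708 + 910237.65433 = 1040229.95908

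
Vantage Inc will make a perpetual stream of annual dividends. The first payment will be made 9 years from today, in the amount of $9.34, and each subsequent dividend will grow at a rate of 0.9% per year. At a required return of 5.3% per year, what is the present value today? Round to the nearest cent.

Value at end of year 8: C₁ / (r − g) = $9.34 / (0.053 − 0.009) = $212.2727
Discount to today: PV = $212.2727 / (1 + 0.053)^8 = $212.2727 / 1.511565 = $140.43

$140.43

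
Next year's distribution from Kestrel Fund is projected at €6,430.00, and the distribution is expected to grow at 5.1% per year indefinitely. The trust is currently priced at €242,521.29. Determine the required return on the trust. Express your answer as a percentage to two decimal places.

7.75%

P = D₁/(r − g) ⇒ r = D₁/P + g = €6,430.0000/€242,521.29 + 0.051 = 0.026513 + 0.051 = 0.077513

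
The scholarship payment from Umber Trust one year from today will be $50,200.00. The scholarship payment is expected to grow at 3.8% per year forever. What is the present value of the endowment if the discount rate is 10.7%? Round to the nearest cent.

Growing perpetuity: P = D₁ / (r − g) = $50,200.0000 / (0.107 − 0.038) = $727,536.23

$727536.23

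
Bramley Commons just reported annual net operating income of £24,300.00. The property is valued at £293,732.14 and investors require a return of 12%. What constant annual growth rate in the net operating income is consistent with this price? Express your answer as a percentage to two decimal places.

P = D₀(1+g)/(r−g) ⇒ P(r−g) = D₀(1+g) ⇒ g(P+D₀) = P·r − D₀
g = (P·r − D₀)/(P + D₀) = (£293,732.14×0.12 − £24,300.00) / (£293,732.14 + £24,300.00) = 0.034424

3.44%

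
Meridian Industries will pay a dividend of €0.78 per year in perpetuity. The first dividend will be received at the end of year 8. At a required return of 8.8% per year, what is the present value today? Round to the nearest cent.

Value at end of year 7: C / r = €0.78 / 0.088 = €8.8636
Discount to today: PV = €8.8636 / (1 + 0.088)^7 = €8.8636 / 1.804689 = €4.91

€4.91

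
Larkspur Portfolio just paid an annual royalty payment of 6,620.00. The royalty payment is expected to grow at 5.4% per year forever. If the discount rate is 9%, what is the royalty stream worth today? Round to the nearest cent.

193818.89

D₁ = D₀ × (1 + g) = 6,620.00 × 1.054 = 6,977.4800
Growing perpetuity: P = D₁ / (r − g) = 6,977.4800 / (0.09 − 0.054) = 193,818.89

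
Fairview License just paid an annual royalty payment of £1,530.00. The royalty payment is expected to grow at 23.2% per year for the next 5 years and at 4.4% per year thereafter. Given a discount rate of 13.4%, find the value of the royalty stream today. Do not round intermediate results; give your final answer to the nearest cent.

£36739.16

D_1 = 1884.96000
D_2 = 2322.27072
D_3 = 2861.03753
D_4 = 3524.79823
D_5 = 4342.55142
Terminal value at year 5: TV = D_5×(1+g_2)/(r−g_2) = 4533.62369/0.09 = 50373.59651
P_0 = D_1/(1+r)^1 + D_2/(1+r)^2 + D_3/(1+r)^3 + D_4/(1+r)^4 + D_5/(1+r)^5 + TV/(1+r)^5
    = 1662.22222 + 1805.87106 + 1961.93399 + 2131.48384 + 2315.68614 + 26861.95928 = 36739.15653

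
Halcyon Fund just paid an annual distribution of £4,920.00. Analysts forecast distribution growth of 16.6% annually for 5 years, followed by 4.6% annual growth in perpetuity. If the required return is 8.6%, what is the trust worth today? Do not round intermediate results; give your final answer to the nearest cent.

£214161.82

D_1 = 5736.72000
D_2 = 6689.01552
D_3 = 7799.39210
D_4 = 9094.09118
D_5 = 10603.71032
Terminal value at year 5: TV = D_5×(1+g_2)/(r−g_2) = 11091.48100/0.04 = 277287.02489
P_0 = D_1/(1+r)^1 + D_2/(1+r)^2 + D_3/(1+r)^3 + D_4/(1+r)^4 + D_5/(1+r)^5 + TV/(1+r)^5
    = 5282.43094 + 5671.56029 + 6089.35479 + 6537.92604 + 7019.54122 + 183561.00290 = 214161.81617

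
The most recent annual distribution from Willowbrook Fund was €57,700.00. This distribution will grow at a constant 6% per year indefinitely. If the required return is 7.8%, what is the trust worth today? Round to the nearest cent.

€3397888.89

D₁ = D₀ × (1 + g) = €57,700.00 × 1.06 = €61,162.0000
Growing perpetuity: P = D₁ / (r − g) = €61,162.0000 / (0.078 − 0.06) = €3,397,888.89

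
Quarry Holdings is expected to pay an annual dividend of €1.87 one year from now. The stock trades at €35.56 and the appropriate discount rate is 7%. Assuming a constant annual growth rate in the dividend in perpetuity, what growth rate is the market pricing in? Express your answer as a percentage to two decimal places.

P = D₁/(r−g) ⇒ g = r − D₁/P = 0.07 − €1.87/€35.56 = 0.017413

1.74%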